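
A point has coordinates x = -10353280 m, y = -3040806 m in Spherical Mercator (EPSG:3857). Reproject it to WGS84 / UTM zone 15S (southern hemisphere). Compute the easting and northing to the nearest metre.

E 499491 m, N 7087061 m

Web Mercator inverse (R = 6378137 m) → φ = -26.33640375°, λ = -93.00509665°.
UTM 15S forward: E = 499491.401 m, N = 7087060.693 m.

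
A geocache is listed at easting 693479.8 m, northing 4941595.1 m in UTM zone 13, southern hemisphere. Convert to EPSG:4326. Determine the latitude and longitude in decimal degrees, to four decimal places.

lat -45.6522°, lon -102.5168°

Zone 13S: λ₀ = -105°, k₀ = 0.9996, false easting 500000 m, false northing 10000000 m.
Meridian distance M = (N − FN)/k₀ = -5060429.1 m.
Inverse transverse Mercator on WGS84 gives φ = -45.65220010°, λ = -102.51679985°.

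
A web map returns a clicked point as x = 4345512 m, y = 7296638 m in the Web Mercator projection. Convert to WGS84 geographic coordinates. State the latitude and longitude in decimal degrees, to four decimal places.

R = 6378137 m. λ = x/R = 39.03639847°.
φ = 2·arctan(exp(y/R)) − 90° = 2·arctan(3.13932) − 90° = 54.66250077°.

lat 54.6625°, lon 39.0364°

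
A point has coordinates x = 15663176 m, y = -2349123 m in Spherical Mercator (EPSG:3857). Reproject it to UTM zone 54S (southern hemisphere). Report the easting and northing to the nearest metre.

Web Mercator inverse (R = 6378137 m) → φ = -20.64100175°, λ = 140.70470399°.
UTM 54S forward: E = 469237.350 m, N = 7717554.903 m.

E 469237 m, N 7717555 m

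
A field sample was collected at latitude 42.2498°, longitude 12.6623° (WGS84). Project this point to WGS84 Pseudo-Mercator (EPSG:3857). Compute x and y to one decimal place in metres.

x 1409560.8 m, y 5198472.0 m

Web Mercator is spherical with R = a = 6378137 m.
x = R·λ = 6378137 × 0.220998826 = 1409560.788 m.
y = R·ln tan(π/4 + φ/2) = 6378137 × 0.815045527 = 5198472.030 m.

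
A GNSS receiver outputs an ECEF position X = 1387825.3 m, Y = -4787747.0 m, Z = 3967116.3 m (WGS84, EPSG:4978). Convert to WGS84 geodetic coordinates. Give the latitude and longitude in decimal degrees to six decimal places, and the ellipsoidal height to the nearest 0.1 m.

lat 38.701700°, lon -73.834700°, h 941.5 m

λ = atan2(Y, X) = -73.83469996°; p = √(X²+Y²) = 4984835.0 m.
Bowring's method on WGS84 (a = 6378137 m, b = 6356752.314 m) gives φ = 38.70169951°, h = 941.512 m.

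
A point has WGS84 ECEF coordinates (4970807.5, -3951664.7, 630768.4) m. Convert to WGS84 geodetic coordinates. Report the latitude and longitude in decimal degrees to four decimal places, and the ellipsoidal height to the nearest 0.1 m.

lat 5.7106°, lon -38.4838°, h 3487.4 m

λ = atan2(Y, X) = -38.48380062°; p = √(X²+Y²) = 6350163.9 m.
Bowring's method on WGS84 (a = 6378137 m, b = 6356752.314 m) gives φ = 5.71059972°, h = 3487.389 m.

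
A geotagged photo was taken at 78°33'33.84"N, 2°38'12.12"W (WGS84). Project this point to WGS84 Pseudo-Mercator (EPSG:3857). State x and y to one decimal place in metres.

Web Mercator is spherical with R = a = 6378137 m.
x = R·λ = 6378137 × -0.046019096 = -293516.101 m.
y = R·ln tan(π/4 + φ/2) = 6378137 × 2.300875418 = 14675298.633 m.

x -293516.1 m, y 14675298.6 m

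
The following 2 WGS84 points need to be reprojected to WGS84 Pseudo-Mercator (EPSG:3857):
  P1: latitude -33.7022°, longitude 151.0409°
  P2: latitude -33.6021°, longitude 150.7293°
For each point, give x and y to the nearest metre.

P1: x 16813796 m, y -3988885 m; P2: x 16779109 m, y -3975498 m

Web Mercator: x = R·λ, y = R·ln tan(π/4+φ/2), R = 6378137 m.
P1 (-33.7022°, 151.0409°) → (16813796.077, -3988884.513) m.
P2 (-33.6021°, 150.7293°) → (16779108.924, -3975498.097) m.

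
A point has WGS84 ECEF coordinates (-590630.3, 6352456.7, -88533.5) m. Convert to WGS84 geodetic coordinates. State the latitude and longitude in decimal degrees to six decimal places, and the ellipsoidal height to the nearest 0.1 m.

lat -0.800400°, lon 95.311900°, h 2336.4 m

λ = atan2(Y, X) = 95.31189965°; p = √(X²+Y²) = 6379855.0 m.
Bowring's method on WGS84 (a = 6378137 m, b = 6356752.314 m) gives φ = -0.80040029°, h = 2336.436 m.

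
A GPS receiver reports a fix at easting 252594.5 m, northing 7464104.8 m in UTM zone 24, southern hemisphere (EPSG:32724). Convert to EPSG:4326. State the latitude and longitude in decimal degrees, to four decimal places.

lat -22.9128°, lon -41.4121°

Zone 24S: λ₀ = -39°, k₀ = 0.9996, false easting 500000 m, false northing 10000000 m.
Meridian distance M = (N − FN)/k₀ = -2536910.0 m.
Inverse transverse Mercator on WGS84 gives φ = -22.91280035°, λ = -41.41210030°.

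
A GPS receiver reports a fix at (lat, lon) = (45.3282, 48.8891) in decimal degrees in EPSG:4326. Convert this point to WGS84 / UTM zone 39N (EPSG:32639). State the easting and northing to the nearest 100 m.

Zone 39 central meridian λ₀ = 6×39 − 183 = 51°; Δλ = -2.1109°.
Transverse Mercator on WGS84 with k₀ = 0.9996 gives E = 334581.710 m, N = 5021577.793 m.

E 334600 m, N 5021600 m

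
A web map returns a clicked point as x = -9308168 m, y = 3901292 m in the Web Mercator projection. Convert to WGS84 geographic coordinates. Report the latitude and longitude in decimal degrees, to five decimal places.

lat 33.04510°, lon -83.61670°

R = 6378137 m. λ = x/R = -83.61669582°.
φ = 2·arctan(exp(y/R)) − 90° = 2·arctan(1.84350) − 90° = 33.04510177°.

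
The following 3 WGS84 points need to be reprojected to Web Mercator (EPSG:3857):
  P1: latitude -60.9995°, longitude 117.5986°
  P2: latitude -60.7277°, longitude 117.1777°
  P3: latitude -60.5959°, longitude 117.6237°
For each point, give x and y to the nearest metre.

P1: x 13091016 m, y -8625708 m; P2: x 13044162 m, y -8563565 m; P3: x 13093810 m, y -8533620 m

Web Mercator: x = R·λ, y = R·ln tan(π/4+φ/2), R = 6378137 m.
P1 (-60.9995°, 117.5986°) → (13091016.270, -8625708.394) m.
P2 (-60.7277°, 117.1777°) → (13044161.896, -8563565.354) m.
P3 (-60.5959°, 117.6237°) → (13093810.389, -8533620.420) m.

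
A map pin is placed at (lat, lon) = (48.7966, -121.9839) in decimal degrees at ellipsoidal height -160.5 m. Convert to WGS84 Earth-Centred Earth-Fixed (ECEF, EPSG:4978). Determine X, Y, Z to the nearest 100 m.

WGS84: a = 6378137 m, e² = 0.006694380; N(φ) = a/√(1−e²sin²φ) = 6390256.378 m.
X = (N+h)·cosφ·cosλ = -2229625.250 m; Y = (N+h)·cosφ·sinλ = -3570378.361 m; Z = (N(1−e²)+h)·sinφ = 4775567.889 m.

X -2229600 m, Y -3570400 m, Z 4775600 m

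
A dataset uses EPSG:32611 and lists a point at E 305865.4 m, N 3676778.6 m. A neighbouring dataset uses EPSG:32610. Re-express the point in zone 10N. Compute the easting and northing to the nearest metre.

UTM 11N → geographic: φ = 33.21250024°, λ = -119.08299971°.
UTM 10N (λ₀ = -123°) forward: E = 865144.754 m, N = 3681688.279 m.

E 865145 m, N 3681688 m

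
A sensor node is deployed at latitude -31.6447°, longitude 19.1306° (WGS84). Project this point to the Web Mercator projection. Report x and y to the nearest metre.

Web Mercator is spherical with R = a = 6378137 m.
x = R·λ = 6378137 × 0.333891958 = 2129608.651 m.
y = R·ln tan(π/4 + φ/2) = 6378137 × -0.582734709 = -3716761.811 m.

x 2129609 m, y -3716762 m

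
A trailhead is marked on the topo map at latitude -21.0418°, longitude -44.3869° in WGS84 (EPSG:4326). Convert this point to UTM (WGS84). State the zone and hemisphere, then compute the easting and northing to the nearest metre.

Longitude -44.3869° lies in the 6° band [-48°, -42°), giving zone 23; latitude is south of the equator, so 23S.
Zone 23 central meridian λ₀ = 6×23 − 183 = -45°; Δλ = +0.6131°.
Transverse Mercator on WGS84 with k₀ = 0.9996 gives E = 563701.907 m, N = 7673103.854 m.

Zone 23S: E 563702 m, N 7673104 m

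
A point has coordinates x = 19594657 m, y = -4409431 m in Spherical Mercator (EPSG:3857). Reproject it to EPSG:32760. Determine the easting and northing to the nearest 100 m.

E 412700 m, N 5928300 m

Web Mercator inverse (R = 6378137 m) → φ = -36.78680018°, λ = 176.02179870°.
UTM 60S forward: E = 412719.884 m, N = 5928331.957 m.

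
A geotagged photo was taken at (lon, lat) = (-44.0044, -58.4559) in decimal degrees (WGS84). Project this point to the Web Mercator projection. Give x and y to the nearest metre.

Web Mercator is spherical with R = a = 6378137 m.
x = R·λ = 6378137 × -0.768021665 = -4898547.401 m.
y = R·ln tan(π/4 + φ/2) = 6378137 × -1.264272609 = -8063703.903 m.

x -4898547 m, y -8063704 m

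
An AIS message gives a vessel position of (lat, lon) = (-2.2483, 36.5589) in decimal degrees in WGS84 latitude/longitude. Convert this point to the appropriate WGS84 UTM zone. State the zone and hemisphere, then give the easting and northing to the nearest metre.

Zone 37S: E 228492 m, N 9751267 m

Longitude 36.5589° lies in the 6° band [36°, 42°), giving zone 37; latitude is south of the equator, so 37S.
Zone 37 central meridian λ₀ = 6×37 − 183 = 39°; Δλ = -2.4411°.
Transverse Mercator on WGS84 with k₀ = 0.9996 gives E = 228491.941 m, N = 9751267.012 m.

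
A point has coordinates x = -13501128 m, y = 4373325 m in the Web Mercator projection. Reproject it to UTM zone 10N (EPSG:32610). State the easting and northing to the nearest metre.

E 653748 m, N 4043730 m

Web Mercator inverse (R = 6378137 m) → φ = 36.52660175°, λ = -121.28269635°.
UTM 10N forward: E = 653747.730 m, N = 4043730.493 m.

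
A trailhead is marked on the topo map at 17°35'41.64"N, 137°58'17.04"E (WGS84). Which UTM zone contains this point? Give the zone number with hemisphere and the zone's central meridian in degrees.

Zone 53N, central meridian 135°

UTM zone = ⌊(λ + 180)/6⌋ + 1; 137.9714° ∈ [132°, 138°) → zone 53.
Hemisphere: N (φ ≥ 0).
Central meridian λ₀ = 6×53 − 183 = 135°.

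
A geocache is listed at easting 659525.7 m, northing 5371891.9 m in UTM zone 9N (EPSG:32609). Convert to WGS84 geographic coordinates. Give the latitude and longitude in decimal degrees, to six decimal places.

Zone 9N: λ₀ = -129°, k₀ = 0.9996, false easting 500000 m.
Meridian distance M = (N − FN)/k₀ = 5374041.5 m.
Inverse transverse Mercator on WGS84 gives φ = 48.47989996°, λ = -126.84129954°.

lat 48.479900°, lon -126.841300°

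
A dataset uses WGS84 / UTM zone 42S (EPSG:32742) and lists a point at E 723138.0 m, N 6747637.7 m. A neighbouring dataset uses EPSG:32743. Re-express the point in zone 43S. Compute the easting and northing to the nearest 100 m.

E 140700 m, N 6744100 m

UTM 42S → geographic: φ = -29.38070015°, λ = 71.29910001°.
UTM 43S (λ₀ = 75°) forward: E = 140730.894 m, N = 6744137.219 m.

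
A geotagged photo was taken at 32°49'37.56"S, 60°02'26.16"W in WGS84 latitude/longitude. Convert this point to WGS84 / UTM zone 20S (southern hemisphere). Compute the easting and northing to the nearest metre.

E 777044 m, N 6364000 m

Zone 20 central meridian λ₀ = 6×20 − 183 = -63°; Δλ = +2.9594°.
Transverse Mercator on WGS84 with k₀ = 0.9996 gives E = 777043.936 m, N = 6363999.722 m.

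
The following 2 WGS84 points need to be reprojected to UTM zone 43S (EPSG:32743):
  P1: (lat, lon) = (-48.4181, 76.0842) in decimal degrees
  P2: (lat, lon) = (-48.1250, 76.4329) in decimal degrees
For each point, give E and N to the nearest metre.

UTM zone 43S: λ₀ = 75°, k₀ = 0.9996.
P1 (-48.4181°, 76.0842°) → (580220.234, 4636660.230) m.
P2 (-48.1250°, 76.4329°) → (606628.236, 4668813.498) m.

P1: E 580220 m, N 4636660 m; P2: E 606628 m, N 4668813 m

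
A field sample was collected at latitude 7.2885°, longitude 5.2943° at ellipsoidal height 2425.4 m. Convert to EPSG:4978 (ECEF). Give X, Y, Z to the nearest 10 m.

X 6302350 m, Y 584020 m, Z 804100 m

WGS84: a = 6378137 m, e² = 0.006694380; N(φ) = a/√(1−e²sin²φ) = 6378480.634 m.
X = (N+h)·cosφ·cosλ = 6302346.101 m; Y = (N+h)·cosφ·sinλ = 584018.600 m; Z = (N(1−e²)+h)·sinφ = 804099.808 m.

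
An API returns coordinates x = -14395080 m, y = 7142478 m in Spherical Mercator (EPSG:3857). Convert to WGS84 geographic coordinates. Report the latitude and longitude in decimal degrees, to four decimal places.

lat 53.8536°, lon -129.3132°

R = 6378137 m. λ = x/R = -129.31320380°.
φ = 2·arctan(exp(y/R)) − 90° = 2·arctan(3.06436) − 90° = 53.85359736°.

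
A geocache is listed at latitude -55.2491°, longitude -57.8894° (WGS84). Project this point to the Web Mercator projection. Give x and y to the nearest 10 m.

x -6444220 m, y -7410360 m

Web Mercator is spherical with R = a = 6378137 m.
x = R·λ = 6378137 × -1.010360632 = -6444218.530 m.
y = R·ln tan(π/4 + φ/2) = 6378137 × -1.161838043 = -7410362.210 m.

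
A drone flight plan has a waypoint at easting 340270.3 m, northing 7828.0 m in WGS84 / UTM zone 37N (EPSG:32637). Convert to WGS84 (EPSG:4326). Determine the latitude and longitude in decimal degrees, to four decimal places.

Zone 37N: λ₀ = 39°, k₀ = 0.9996, false easting 500000 m.
Meridian distance M = (N − FN)/k₀ = 7831.1 m.
Inverse transverse Mercator on WGS84 gives φ = 0.07080000°, λ = 37.56469958°.

lat 0.0708°, lon 37.5647°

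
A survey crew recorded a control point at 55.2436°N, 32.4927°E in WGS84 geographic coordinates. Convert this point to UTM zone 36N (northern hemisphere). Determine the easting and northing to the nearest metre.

E 467746 m, N 6122017 m

Zone 36 central meridian λ₀ = 6×36 − 183 = 33°; Δλ = -0.5073°.
Transverse Mercator on WGS84 with k₀ = 0.9996 gives E = 467745.813 m, N = 6122016.847 m.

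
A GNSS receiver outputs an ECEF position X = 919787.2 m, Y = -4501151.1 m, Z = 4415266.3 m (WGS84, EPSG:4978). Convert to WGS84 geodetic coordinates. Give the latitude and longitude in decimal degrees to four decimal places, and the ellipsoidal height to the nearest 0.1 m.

lat 44.0546°, lon -78.4509°, h 4044.9 m

λ = atan2(Y, X) = -78.45089998°; p = √(X²+Y²) = 4594166.9 m.
Bowring's method on WGS84 (a = 6378137 m, b = 6356752.314 m) gives φ = 44.05460032°, h = 4044.922 m.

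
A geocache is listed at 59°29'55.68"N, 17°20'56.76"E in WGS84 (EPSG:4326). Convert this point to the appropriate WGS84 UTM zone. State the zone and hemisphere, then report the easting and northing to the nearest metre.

Longitude 17.3491° lies in the 6° band [12°, 18°), giving zone 33; latitude is north of the equator, so 33N.
Zone 33 central meridian λ₀ = 6×33 − 183 = 15°; Δλ = +2.3491°.
Transverse Mercator on WGS84 with k₀ = 0.9996 gives E = 632986.082 m, N = 6597945.258 m.

Zone 33N: E 632986 m, N 6597945 m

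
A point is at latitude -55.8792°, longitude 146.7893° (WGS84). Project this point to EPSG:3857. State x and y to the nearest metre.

Web Mercator is spherical with R = a = 6378137 m.
x = R·λ = 6378137 × 2.561956592 = 16340510.130 m.
y = R·ln tan(π/4 + φ/2) = 6378137 × -1.181286210 = -7534405.281 m.

x 16340510 m, y -7534405 m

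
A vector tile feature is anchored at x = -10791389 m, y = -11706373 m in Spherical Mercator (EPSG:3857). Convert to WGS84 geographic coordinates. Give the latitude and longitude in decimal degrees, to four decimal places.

lat -71.8696°, lon -96.9407°

R = 6378137 m. λ = x/R = -96.94069676°.
φ = 2·arctan(exp(y/R)) − 90° = 2·arctan(0.15955) − 90° = -71.86959897°.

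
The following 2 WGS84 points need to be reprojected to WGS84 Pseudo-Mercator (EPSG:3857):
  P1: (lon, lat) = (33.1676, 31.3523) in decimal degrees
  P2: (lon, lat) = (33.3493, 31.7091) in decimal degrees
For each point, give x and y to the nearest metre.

Web Mercator: x = R·λ, y = R·ln tan(π/4+φ/2), R = 6378137 m.
P1 (31.3523°, 33.1676°) → (3692200.343, 3678587.022) m.
P2 (31.7091°, 33.3493°) → (3712427.094, 3725185.763) m.

P1: x 3692200 m, y 3678587 m; P2: x 3712427 m, y 3725186 m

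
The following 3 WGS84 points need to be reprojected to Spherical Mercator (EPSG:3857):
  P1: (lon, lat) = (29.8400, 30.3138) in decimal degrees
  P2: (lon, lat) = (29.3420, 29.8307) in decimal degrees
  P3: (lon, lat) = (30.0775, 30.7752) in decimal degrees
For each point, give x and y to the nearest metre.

P1: x 3321774 m, y 3543950 m; P2: x 3266336 m, y 3481806 m; P3: x 3348212 m, y 3603589 m

Web Mercator: x = R·λ, y = R·ln tan(π/4+φ/2), R = 6378137 m.
P1 (30.3138°, 29.8400°) → (3321773.605, 3543950.017) m.
P2 (29.8307°, 29.3420°) → (3266336.499, 3481806.417) m.
P3 (30.7752°, 30.0775°) → (3348211.984, 3603588.868) m.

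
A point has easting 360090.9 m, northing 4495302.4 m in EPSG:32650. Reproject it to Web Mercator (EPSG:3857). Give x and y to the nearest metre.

Unproject from UTM 50N (λ₀ = 117°) → φ = 40.59669989°, λ = 115.34649965°.
Web Mercator (R = 6378137 m): x = 12840313.606 m, y = 4953035.758 m.

x 12840314 m, y 4953036 m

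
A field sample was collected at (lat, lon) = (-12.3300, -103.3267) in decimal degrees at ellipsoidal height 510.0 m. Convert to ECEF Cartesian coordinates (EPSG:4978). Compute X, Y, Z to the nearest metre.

X -1436604 m, Y -6064637 m, Z -1353197 m

WGS84: a = 6378137 m, e² = 0.006694380; N(φ) = a/√(1−e²sin²φ) = 6379110.733 m.
X = (N+h)·cosφ·cosλ = -1436603.863 m; Y = (N+h)·cosφ·sinλ = -6064637.138 m; Z = (N(1−e²)+h)·sinφ = -1353197.432 m.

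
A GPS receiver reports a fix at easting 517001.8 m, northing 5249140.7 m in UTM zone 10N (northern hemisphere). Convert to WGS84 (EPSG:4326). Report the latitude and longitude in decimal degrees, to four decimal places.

lat 47.3955°, lon -122.7747°

Zone 10N: λ₀ = -123°, k₀ = 0.9996, false easting 500000 m.
Meridian distance M = (N − FN)/k₀ = 5251241.2 m.
Inverse transverse Mercator on WGS84 gives φ = 47.39549982°, λ = -122.77469938°.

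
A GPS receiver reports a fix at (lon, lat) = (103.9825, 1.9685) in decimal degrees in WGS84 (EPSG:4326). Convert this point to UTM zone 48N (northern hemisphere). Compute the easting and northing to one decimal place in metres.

E 386838.1 m, N 217613.8 m

Zone 48 central meridian λ₀ = 6×48 − 183 = 105°; Δλ = -1.0175°.
Transverse Mercator on WGS84 with k₀ = 0.9996 gives E = 386838.121 m, N = 217613.773 m.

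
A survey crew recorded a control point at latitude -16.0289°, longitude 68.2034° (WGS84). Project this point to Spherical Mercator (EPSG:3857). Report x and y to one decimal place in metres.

Web Mercator is spherical with R = a = 6378137 m.
x = R·λ = 6378137 × 1.190373891 = 7592367.758 m.
y = R·ln tan(π/4 + φ/2) = 6378137 × -0.283479297 = -1808069.790 m.

x 7592367.8 m, y -1808069.8 m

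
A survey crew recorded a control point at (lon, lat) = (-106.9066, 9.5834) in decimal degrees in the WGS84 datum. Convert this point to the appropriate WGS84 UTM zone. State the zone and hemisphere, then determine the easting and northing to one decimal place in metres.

Longitude -106.9066° lies in the 6° band [-108°, -102°), giving zone 13; latitude is north of the equator, so 13N.
Zone 13 central meridian λ₀ = 6×13 − 183 = -105°; Δλ = -1.9066°.
Transverse Mercator on WGS84 with k₀ = 0.9996 gives E = 290747.813 m, N = 1059932.080 m.

Zone 13N: E 290747.8 m, N 1059932.1 m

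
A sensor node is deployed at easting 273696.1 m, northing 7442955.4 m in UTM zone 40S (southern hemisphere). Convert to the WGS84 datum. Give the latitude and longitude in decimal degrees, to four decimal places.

Zone 40S: λ₀ = 57°, k₀ = 0.9996, false easting 500000 m, false northing 10000000 m.
Meridian distance M = (N − FN)/k₀ = -2558067.8 m.
Inverse transverse Mercator on WGS84 gives φ = -23.10670014°, λ = 54.79039992°.

lat -23.1067°, lon 54.7904°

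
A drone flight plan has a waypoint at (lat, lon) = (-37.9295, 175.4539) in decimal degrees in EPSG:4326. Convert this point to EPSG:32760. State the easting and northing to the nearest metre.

Zone 60 central meridian λ₀ = 6×60 − 183 = 177°; Δλ = -1.5461°.
Transverse Mercator on WGS84 with k₀ = 0.9996 gives E = 364122.632 m, N = 5800879.990 m.

E 364123 m, N 5800880 m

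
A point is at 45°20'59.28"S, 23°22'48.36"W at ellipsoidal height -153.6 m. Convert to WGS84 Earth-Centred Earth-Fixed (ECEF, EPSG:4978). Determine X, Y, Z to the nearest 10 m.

WGS84: a = 6378137 m, e² = 0.006694380; N(φ) = a/√(1−e²sin²φ) = 6388969.286 m.
X = (N+h)·cosφ·cosλ = 4121255.071 m; Y = (N+h)·cosφ·sinλ = -1781727.136 m; Z = (N(1−e²)+h)·sinφ = -4514643.894 m.

X 4121260 m, Y -1781730 m, Z -4514640 m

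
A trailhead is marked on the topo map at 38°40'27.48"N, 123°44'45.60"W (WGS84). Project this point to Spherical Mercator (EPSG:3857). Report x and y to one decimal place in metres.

Web Mercator is spherical with R = a = 6378137 m.
x = R·λ = 6378137 × -2.159775136 = -13775341.708 m.
y = R·ln tan(π/4 + φ/2) = 6378137 × 0.732992196 = 4675124.643 m.

x -13775341.7 m, y 4675124.6 m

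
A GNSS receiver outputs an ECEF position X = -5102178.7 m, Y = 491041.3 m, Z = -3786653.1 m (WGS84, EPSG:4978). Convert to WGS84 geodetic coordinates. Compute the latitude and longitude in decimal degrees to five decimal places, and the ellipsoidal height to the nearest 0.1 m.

λ = atan2(Y, X) = 174.50269965°; p = √(X²+Y²) = 5125753.5 m.
Bowring's method on WGS84 (a = 6378137 m, b = 6356752.314 m) gives φ = -36.63920005°, h = 2199.443 m.

lat -36.63920°, lon 174.50270°, h 2199.4 m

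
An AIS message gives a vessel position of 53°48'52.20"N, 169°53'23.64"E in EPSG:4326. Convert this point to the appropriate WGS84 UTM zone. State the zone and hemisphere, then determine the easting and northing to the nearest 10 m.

Zone 59N: E 426910 m, N 5963450 m

Longitude 169.8899° lies in the 6° band [168°, 174°), giving zone 59; latitude is north of the equator, so 59N.
Zone 59 central meridian λ₀ = 6×59 − 183 = 171°; Δλ = -1.1101°.
Transverse Mercator on WGS84 with k₀ = 0.9996 gives E = 426911.714 m, N = 5963454.659 m.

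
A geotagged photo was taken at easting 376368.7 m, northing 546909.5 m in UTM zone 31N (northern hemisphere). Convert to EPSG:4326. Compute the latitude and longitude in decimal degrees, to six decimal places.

lat 4.947000°, lon 1.884900°

Zone 31N: λ₀ = 3°, k₀ = 0.9996, false easting 500000 m.
Meridian distance M = (N − FN)/k₀ = 547128.4 m.
Inverse transverse Mercator on WGS84 gives φ = 4.94699984°, λ = 1.88490007°.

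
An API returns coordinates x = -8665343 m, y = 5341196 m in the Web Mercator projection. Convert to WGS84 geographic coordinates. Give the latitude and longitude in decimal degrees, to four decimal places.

lat 43.1917°, lon -77.8421°

R = 6378137 m. λ = x/R = -77.84210059°.
φ = 2·arctan(exp(y/R)) − 90° = 2·arctan(2.31040) − 90° = 43.19169862°.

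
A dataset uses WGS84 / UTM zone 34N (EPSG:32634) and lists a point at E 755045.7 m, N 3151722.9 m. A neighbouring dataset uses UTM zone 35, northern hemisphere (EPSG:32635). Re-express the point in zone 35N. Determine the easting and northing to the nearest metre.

UTM 34N → geographic: φ = 28.46719996°, λ = 23.60480013°.
UTM 35N (λ₀ = 27°) forward: E = 167519.331 m, N = 3153657.331 m.

E 167519 m, N 3153657 m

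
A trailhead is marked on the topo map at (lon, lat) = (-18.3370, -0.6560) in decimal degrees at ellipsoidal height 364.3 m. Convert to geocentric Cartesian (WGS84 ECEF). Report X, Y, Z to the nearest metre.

X 6054223 m, Y -2006581 m, Z -72539 m

WGS84: a = 6378137 m, e² = 0.006694380; N(φ) = a/√(1−e²sin²φ) = 6378139.798 m.
X = (N+h)·cosφ·cosλ = 6054222.845 m; Y = (N+h)·cosφ·sinλ = -2006580.962 m; Z = (N(1−e²)+h)·sinφ = -72539.343 m.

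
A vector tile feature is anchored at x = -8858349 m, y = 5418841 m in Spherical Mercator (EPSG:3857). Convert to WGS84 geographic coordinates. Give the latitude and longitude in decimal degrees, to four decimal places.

lat 43.6981°, lon -79.5759°

R = 6378137 m. λ = x/R = -79.57590299°.
φ = 2·arctan(exp(y/R)) − 90° = 2·arctan(2.33870) − 90° = 43.69810188°.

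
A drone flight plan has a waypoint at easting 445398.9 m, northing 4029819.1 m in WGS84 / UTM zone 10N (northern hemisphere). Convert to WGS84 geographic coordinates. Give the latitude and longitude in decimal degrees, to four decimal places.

lat 36.4120°, lon -123.6090°

Zone 10N: λ₀ = -123°, k₀ = 0.9996, false easting 500000 m.
Meridian distance M = (N − FN)/k₀ = 4031431.7 m.
Inverse transverse Mercator on WGS84 gives φ = 36.41199999°, λ = -123.60899986°.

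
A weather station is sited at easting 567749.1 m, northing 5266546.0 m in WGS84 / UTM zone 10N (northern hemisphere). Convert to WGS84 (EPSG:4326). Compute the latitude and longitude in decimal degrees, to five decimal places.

lat 47.54880°, lon -122.09960°

Zone 10N: λ₀ = -123°, k₀ = 0.9996, false easting 500000 m.
Meridian distance M = (N − FN)/k₀ = 5268653.5 m.
Inverse transverse Mercator on WGS84 gives φ = 47.54880000°, λ = -122.09960008°.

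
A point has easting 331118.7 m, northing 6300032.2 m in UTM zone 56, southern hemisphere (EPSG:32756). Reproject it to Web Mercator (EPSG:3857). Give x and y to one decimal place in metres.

Unproject from UTM 56S (λ₀ = 153°) → φ = -33.42580014°, λ = 151.18350005°.
Web Mercator (R = 6378137 m): x = 16829670.242 m, y = -3951959.156 m.

x 16829670.2 m, y -3951959.2 m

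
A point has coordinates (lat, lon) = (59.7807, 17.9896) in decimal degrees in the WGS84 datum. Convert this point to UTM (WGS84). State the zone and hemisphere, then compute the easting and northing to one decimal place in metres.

Longitude 17.9896° lies in the 6° band [12°, 18°), giving zone 33; latitude is north of the equator, so 33N.
Zone 33 central meridian λ₀ = 6×33 − 183 = 15°; Δλ = +2.9896°.
Transverse Mercator on WGS84 with k₀ = 0.9996 gives E = 667817.764 m, N = 6630773.204 m.

Zone 33N: E 667817.8 m, N 6630773.2 m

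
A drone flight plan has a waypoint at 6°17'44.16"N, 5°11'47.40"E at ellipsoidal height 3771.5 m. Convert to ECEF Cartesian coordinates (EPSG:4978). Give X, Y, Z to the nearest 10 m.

WGS84: a = 6378137 m, e² = 0.006694380; N(φ) = a/√(1−e²sin²φ) = 6378393.733 m.
X = (N+h)·cosφ·cosλ = 6317603.881 m; Y = (N+h)·cosφ·sinλ = 574557.878 m; Z = (N(1−e²)+h)·sinφ = 695173.019 m.

X 6317600 m, Y 574560 m, Z 695170 m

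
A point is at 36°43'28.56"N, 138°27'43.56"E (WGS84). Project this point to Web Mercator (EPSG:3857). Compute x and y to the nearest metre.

Web Mercator is spherical with R = a = 6378137 m.
x = R·λ = 6378137 × 2.416619534 = 15413530.466 m.
y = R·ln tan(π/4 + φ/2) = 6378137 × 0.689980285 = 4400788.785 m.

x 15413530 m, y 4400789 m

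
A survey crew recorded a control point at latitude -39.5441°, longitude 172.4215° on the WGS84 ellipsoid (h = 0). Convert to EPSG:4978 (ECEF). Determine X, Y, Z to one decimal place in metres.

WGS84: a = 6378137 m, e² = 0.006694380; N(φ) = a/√(1−e²sin²φ) = 6386808.428 m.
X = (N+h)·cosφ·cosλ = -4882069.885 m; Y = (N+h)·cosφ·sinλ = 649542.702 m; Z = (N(1−e²)+h)·sinφ = -4039080.367 m.

X -4882069.9 m, Y 649542.7 m, Z -4039080.4 m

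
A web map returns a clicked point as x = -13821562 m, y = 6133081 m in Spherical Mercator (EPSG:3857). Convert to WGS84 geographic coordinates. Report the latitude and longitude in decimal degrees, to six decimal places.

lat 48.157402°, lon -124.161204°

R = 6378137 m. λ = x/R = -124.16120395°.
φ = 2·arctan(exp(y/R)) − 90° = 2·arctan(2.61582) − 90° = 48.15740211°.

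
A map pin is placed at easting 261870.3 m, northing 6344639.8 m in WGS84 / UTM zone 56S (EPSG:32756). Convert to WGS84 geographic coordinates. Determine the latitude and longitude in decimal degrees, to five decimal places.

lat -33.01070°, lon 150.45090°

Zone 56S: λ₀ = 153°, k₀ = 0.9996, false easting 500000 m, false northing 10000000 m.
Meridian distance M = (N − FN)/k₀ = -3656822.9 m.
Inverse transverse Mercator on WGS84 gives φ = -33.01069995°, λ = 150.45090030°.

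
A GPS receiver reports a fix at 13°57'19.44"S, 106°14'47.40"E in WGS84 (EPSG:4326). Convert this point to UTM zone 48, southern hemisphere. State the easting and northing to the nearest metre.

E 634646 m, N 8456853 m

Zone 48 central meridian λ₀ = 6×48 − 183 = 105°; Δλ = +1.2465°.
Transverse Mercator on WGS84 with k₀ = 0.9996 gives E = 634645.875 m, N = 8456852.958 m.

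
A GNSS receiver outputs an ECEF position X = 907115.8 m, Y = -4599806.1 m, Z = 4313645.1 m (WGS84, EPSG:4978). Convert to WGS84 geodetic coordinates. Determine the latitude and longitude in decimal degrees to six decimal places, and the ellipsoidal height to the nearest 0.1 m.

lat 42.807900°, lon -78.844000°, h 2612.4 m

λ = atan2(Y, X) = -78.84400003°; p = √(X²+Y²) = 4688397.9 m.
Bowring's method on WGS84 (a = 6378137 m, b = 6356752.314 m) gives φ = 42.80789951°, h = 2612.411 m.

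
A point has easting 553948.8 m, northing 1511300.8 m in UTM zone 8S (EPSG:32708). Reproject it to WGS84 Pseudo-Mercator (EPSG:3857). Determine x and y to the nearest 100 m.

x -14798100 m, y -13597500 m

Unproject from UTM 8S (λ₀ = -135°) → φ = -76.47110016°, λ = -132.93370172°.
Web Mercator (R = 6378137 m): x = -14798111.984 m, y = -13597452.319 m.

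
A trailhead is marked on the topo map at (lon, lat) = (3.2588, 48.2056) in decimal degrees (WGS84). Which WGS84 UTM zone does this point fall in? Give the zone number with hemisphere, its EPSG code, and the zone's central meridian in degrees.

UTM zone = ⌊(λ + 180)/6⌋ + 1; 3.2588° ∈ [0°, 6°) → zone 31.
Hemisphere: N (φ ≥ 0).
Central meridian λ₀ = 6×31 − 183 = 3°.
EPSG code: 32631.

Zone 31N (EPSG:32631), central meridian 3°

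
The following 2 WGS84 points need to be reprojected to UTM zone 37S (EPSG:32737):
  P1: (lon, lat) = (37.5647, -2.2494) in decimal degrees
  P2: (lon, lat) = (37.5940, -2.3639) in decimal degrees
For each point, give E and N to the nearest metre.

UTM zone 37S: λ₀ = 39°, k₀ = 0.9996.
P1 (-2.2494°, 37.5647°) → (340392.535, 9751293.955) m.
P2 (-2.3639°, 37.5940°) → (343663.907, 9738637.406) m.

P1: E 340393 m, N 9751294 m; P2: E 343664 m, N 9738637 m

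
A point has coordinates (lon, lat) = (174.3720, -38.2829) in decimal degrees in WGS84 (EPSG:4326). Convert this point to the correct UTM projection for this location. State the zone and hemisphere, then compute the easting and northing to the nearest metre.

Longitude 174.3720° lies in the 6° band [174°, 180°), giving zone 60; latitude is south of the equator, so 60S.
Zone 60 central meridian λ₀ = 6×60 − 183 = 177°; Δλ = -2.6280°.
Transverse Mercator on WGS84 with k₀ = 0.9996 gives E = 270138.896 m, N = 5759528.630 m.

Zone 60S: E 270139 m, N 5759529 m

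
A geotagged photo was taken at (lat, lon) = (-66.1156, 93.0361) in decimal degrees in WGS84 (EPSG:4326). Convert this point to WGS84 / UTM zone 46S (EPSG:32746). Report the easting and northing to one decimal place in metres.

E 501631.0 m, N 2667204.3 m

Zone 46 central meridian λ₀ = 6×46 − 183 = 93°; Δλ = +0.0361°.
Transverse Mercator on WGS84 with k₀ = 0.9996 gives E = 501631.035 m, N = 2667204.284 m.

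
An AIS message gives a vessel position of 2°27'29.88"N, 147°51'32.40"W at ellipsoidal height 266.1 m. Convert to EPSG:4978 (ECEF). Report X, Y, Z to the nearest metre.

X -5395921 m, Y -3390238 m, Z 271754 m

WGS84: a = 6378137 m, e² = 0.006694380; N(φ) = a/√(1−e²sin²φ) = 6378176.277 m.
X = (N+h)·cosφ·cosλ = -5395921.084 m; Y = (N+h)·cosφ·sinλ = -3390237.985 m; Z = (N(1−e²)+h)·sinφ = 271754.438 m.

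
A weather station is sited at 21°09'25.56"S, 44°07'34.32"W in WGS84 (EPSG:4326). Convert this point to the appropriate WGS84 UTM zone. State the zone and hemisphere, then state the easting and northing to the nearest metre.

Longitude -44.1262° lies in the 6° band [-48°, -42°), giving zone 23; latitude is south of the equator, so 23S.
Zone 23 central meridian λ₀ = 6×23 − 183 = -45°; Δλ = +0.8738°.
Transverse Mercator on WGS84 with k₀ = 0.9996 gives E = 590720.251 m, N = 7660215.821 m.

Zone 23S: E 590720 m, N 7660216 m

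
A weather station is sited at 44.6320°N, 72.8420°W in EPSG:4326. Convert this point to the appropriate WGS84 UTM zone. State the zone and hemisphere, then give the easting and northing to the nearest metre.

Zone 18N: E 671169 m, N 4944337 m

Longitude -72.8420° lies in the 6° band [-78°, -72°), giving zone 18; latitude is north of the equator, so 18N.
Zone 18 central meridian λ₀ = 6×18 − 183 = -75°; Δλ = +2.1580°.
Transverse Mercator on WGS84 with k₀ = 0.9996 gives E = 671169.197 m, N = 4944336.785 m.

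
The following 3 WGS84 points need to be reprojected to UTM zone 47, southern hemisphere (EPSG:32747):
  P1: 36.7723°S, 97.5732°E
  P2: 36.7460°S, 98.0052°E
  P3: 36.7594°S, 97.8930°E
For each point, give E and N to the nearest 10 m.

P1: E 372670 m, N 5929440 m; P2: E 411190 m, N 5932840 m; P3: E 401190 m, N 5931250 m

UTM zone 47S: λ₀ = 99°, k₀ = 0.9996.
P1 (-36.7723°, 97.5732°) → (372667.636, 5929437.432) m.
P2 (-36.7460°, 98.0052°) → (411191.779, 5932842.799) m.
P3 (-36.7594°, 97.8930°) → (401192.259, 5931246.348) m.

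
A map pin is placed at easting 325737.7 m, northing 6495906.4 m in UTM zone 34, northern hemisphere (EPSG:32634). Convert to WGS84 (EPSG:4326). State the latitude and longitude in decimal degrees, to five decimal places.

Zone 34N: λ₀ = 21°, k₀ = 0.9996, false easting 500000 m.
Meridian distance M = (N − FN)/k₀ = 6498505.8 m.
Inverse transverse Mercator on WGS84 gives φ = 58.56859960°, λ = 18.00359936°.

lat 58.56860°, lon 18.00360°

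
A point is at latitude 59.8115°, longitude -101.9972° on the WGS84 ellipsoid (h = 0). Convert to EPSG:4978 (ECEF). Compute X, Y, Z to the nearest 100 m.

X -668300 m, Y -3145000 m, Z 5489900 m

WGS84: a = 6378137 m, e² = 0.006694380; N(φ) = a/√(1−e²sin²φ) = 6394147.771 m.
X = (N+h)·cosφ·cosλ = -668339.485 m; Y = (N+h)·cosφ·sinλ = -3145045.807 m; Z = (N(1−e²)+h)·sinφ = 5489946.778 m.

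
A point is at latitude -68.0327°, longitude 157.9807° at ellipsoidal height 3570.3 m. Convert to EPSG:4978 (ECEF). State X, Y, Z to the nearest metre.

X -2219516 m, Y 897612 m, Z -5895769 m

WGS84: a = 6378137 m, e² = 0.006694380; N(φ) = a/√(1−e²sin²φ) = 6396578.082 m.
X = (N+h)·cosφ·cosλ = -2219515.603 m; Y = (N+h)·cosφ·sinλ = 897612.314 m; Z = (N(1−e²)+h)·sinφ = -5895769.405 m.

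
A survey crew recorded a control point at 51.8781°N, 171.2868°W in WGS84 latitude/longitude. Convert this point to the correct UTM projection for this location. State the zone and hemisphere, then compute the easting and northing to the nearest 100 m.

Zone 2N: E 480300 m, N 5747500 m

Longitude -171.2868° lies in the 6° band [-174°, -168°), giving zone 2; latitude is north of the equator, so 2N.
Zone 2 central meridian λ₀ = 6×2 − 183 = -171°; Δλ = -0.2868°.
Transverse Mercator on WGS84 with k₀ = 0.9996 gives E = 480257.609 m, N = 5747519.161 m.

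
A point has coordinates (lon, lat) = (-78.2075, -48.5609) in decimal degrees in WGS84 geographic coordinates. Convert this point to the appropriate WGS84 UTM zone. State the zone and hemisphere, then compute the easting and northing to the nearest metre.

Zone 17S: E 706030 m, N 4617590 m

Longitude -78.2075° lies in the 6° band [-84°, -78°), giving zone 17; latitude is south of the equator, so 17S.
Zone 17 central meridian λ₀ = 6×17 − 183 = -81°; Δλ = +2.7925°.
Transverse Mercator on WGS84 with k₀ = 0.9996 gives E = 706029.884 m, N = 4617589.736 m.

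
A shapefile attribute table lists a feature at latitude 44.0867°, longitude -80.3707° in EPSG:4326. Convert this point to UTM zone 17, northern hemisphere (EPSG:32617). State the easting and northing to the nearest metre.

Zone 17 central meridian λ₀ = 6×17 − 183 = -81°; Δλ = +0.6293°.
Transverse Mercator on WGS84 with k₀ = 0.9996 gives E = 550380.073 m, N = 4881694.989 m.

E 550380 m, N 4881695 m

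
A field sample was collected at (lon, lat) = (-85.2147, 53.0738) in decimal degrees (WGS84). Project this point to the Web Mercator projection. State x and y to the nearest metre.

x -9486057 m, y 6996661 m

Web Mercator is spherical with R = a = 6378137 m.
x = R·λ = 6378137 × -1.487277086 = -9486057.012 m.
y = R·ln tan(π/4 + φ/2) = 6378137 × 1.096975591 = 6996660.607 m.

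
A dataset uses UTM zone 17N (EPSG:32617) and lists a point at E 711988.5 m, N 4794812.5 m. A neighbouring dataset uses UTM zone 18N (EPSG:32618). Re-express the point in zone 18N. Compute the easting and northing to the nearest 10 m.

E 225120 m, N 4797070 m

UTM 17N → geographic: φ = 43.27630023°, λ = -78.38749975°.
UTM 18N (λ₀ = -75°) forward: E = 225121.034 m, N = 4797071.979 m.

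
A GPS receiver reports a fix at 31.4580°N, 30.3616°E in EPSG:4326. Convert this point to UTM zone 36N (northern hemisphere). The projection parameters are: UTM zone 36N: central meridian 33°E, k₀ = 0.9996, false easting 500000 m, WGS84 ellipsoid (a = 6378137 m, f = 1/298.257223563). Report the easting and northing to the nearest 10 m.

E 249290 m, N 3483380 m

Zone 36 central meridian λ₀ = 6×36 − 183 = 33°; Δλ = -2.6384°.
Transverse Mercator on WGS84 with k₀ = 0.9996 gives E = 249293.560 m, N = 3483375.407 m.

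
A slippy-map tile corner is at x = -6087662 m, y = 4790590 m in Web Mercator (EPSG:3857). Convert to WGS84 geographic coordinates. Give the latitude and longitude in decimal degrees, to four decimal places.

R = 6378137 m. λ = x/R = -54.68639819°.
φ = 2·arctan(exp(y/R)) − 90° = 2·arctan(2.11932) − 90° = 39.47949699°.

lat 39.4795°, lon -54.6864°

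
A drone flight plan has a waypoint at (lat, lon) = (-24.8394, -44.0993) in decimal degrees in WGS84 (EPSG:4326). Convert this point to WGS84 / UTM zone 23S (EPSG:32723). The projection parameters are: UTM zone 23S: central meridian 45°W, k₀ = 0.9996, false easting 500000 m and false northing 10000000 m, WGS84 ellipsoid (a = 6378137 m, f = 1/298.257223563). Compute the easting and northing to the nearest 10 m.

Zone 23 central meridian λ₀ = 6×23 − 183 = -45°; Δλ = +0.9007°.
Transverse Mercator on WGS84 with k₀ = 0.9996 gives E = 591009.606 m, N = 7252534.555 m.

E 591010 m, N 7252530 m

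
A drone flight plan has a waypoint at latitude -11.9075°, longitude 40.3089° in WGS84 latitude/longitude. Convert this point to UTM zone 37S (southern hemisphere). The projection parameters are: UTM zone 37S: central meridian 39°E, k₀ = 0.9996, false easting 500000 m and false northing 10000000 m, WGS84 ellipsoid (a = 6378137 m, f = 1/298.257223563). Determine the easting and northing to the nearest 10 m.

Zone 37 central meridian λ₀ = 6×37 − 183 = 39°; Δλ = +1.3089°.
Transverse Mercator on WGS84 with k₀ = 0.9996 gives E = 642545.480 m, N = 8683338.806 m.

E 642550 m, N 8683340 m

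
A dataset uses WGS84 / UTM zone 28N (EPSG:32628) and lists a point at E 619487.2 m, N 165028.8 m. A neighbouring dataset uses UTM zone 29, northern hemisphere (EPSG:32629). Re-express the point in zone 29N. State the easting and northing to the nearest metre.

UTM 28N → geographic: φ = 1.49279993°, λ = -13.92589983°.
UTM 29N (λ₀ = -9°) forward: E = -48624.442 m, N = 165615.157 m.

E -48624 m, N 165615 m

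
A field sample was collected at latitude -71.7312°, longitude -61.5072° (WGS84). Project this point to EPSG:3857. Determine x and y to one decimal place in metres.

Web Mercator is spherical with R = a = 6378137 m.
x = R·λ = 6378137 × -1.073503154 = -6846950.184 m.
y = R·ln tan(π/4 + φ/2) = 6378137 × -1.827656705 = -11657044.852 m.

x -6846950.2 m, y -11657044.9 m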